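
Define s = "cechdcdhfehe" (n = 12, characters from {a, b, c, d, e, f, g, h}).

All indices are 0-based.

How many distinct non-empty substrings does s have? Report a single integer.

71

rank | idx | suffix
   0 |   5 | cdhfehe
   1 |   0 | cechdcdhfehe
   2 |   2 | chdcdhfehe
   3 |   4 | dcdhfehe
   4 |   6 | dhfehe
   5 |  11 | e
   6 |   1 | echdcdhfehe
   7 |   9 | ehe
   8 |   8 | fehe
   9 |   3 | hdcdhfehe
  10 |  10 | he
  11 |   7 | hfehe

SA = [5, 0, 2, 4, 6, 11, 1, 9, 8, 3, 10, 7]
rank  pair      lcp
   1  s[5:],s[0:]  1  'c'
   2  s[0:],s[2:]  1  'c'
   3  s[2:],s[4:]  0  ''
   4  s[4:],s[6:]  1  'd'
   5  s[6:],s[11:]  0  ''
   6  s[11:],s[1:]  1  'e'
   7  s[1:],s[9:]  1  'e'
   8  s[9:],s[8:]  0  ''
   9  s[8:],s[3:]  0  ''
  10  s[3:],s[10:]  1  'h'
  11  s[10:],s[7:]  1  'h'

n(n+1)/2 = 12·13/2 = 78
Σ LCP = 0 + 1 + 1 + 0 + 1 + 0 + 1 + 1 + 0 + 0 + 1 + 1 = 7
distinct = 78 − 7 = 71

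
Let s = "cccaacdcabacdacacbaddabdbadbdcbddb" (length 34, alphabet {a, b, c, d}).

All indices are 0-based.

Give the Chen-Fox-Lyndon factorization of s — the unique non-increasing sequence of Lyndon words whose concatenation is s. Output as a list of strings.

["c", "c", "c", "aacdcabacdacacbaddabdbadbdcbddb"]

emit factor 1: 'c' (i=0, period=1)
emit factor 2: 'c' (i=1, period=1)
emit factor 3: 'c' (i=2, period=1)
emit factor 4: 'aacdcabacdacacbaddabdbadbdcbddb' (i=3, period=31)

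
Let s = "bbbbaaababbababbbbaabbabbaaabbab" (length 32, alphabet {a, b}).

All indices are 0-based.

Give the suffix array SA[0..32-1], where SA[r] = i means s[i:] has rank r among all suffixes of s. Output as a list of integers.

[4, 25, 5, 26, 18, 30, 6, 11, 22, 27, 8, 19, 13, 31, 3, 24, 17, 29, 10, 21, 7, 12, 2, 23, 16, 28, 9, 20, 1, 15, 0, 14]

sorted suffixes:
  #0 SA[0]=4  'aaababbababbbbaabbabbaaabbab'
  #1 SA[1]=25  'aaabbab'
  #2 SA[2]=5  'aababbababbbbaabbabbaaabbab'
  #3 SA[3]=26  'aabbab'
  #4 SA[4]=18  'aabbabbaaabbab'
  #5 SA[5]=30  'ab'
  #6 SA[6]=6  'ababbababbbbaabbabbaaabbab'
  #7 SA[7]=11  'ababbbbaabbabbaaabbab'
  #8 SA[8]=22  'abbaaabbab'
  #9 SA[9]=27  'abbab'
  #10 SA[10]=8  'abbababbbbaabbabbaaabbab'
  #11 SA[11]=19  'abbabbaaabbab'
  #12 SA[12]=13  'abbbbaabbabbaaabbab'
  #13 SA[13]=31  'b'
  #14 SA[14]=3  'baaababbababbbbaabbabbaaabbab'
  #15 SA[15]=24  'baaabbab'
  #16 SA[16]=17  'baabbabbaaabbab'
  #17 SA[17]=29  'bab'
  #18 SA[18]=10  'bababbbbaabbabbaaabbab'
  #19 SA[19]=21  'babbaaabbab'
  #20 SA[20]=7  'babbababbbbaabbabbaaabbab'
  #21 SA[21]=12  'babbbbaabbabbaaabbab'
  #22 SA[22]=2  'bbaaababbababbbbaabbabbaaabbab'
  #23 SA[23]=23  'bbaaabbab'
  #24 SA[24]=16  'bbaabbabbaaabbab'
  #25 SA[25]=28  'bbab'
  #26 SA[26]=9  'bbababbbbaabbabbaaabbab'
  #27 SA[27]=20  'bbabbaaabbab'
  #28 SA[28]=1  'bbbaaababbababbbbaabbabbaaabbab'
  #29 SA[29]=15  'bbbaabbabbaaabbab'
  #30 SA[30]=0  'bbbbaaababbababbbbaabbabbaaabbab'
  #31 SA[31]=14  'bbbbaabbabbaaabbab'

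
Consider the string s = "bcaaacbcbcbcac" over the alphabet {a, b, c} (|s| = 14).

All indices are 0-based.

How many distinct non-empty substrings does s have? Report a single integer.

rank | idx | suffix
   0 |   2 | aaacbcbcbcac
   1 |   3 | aacbcbcbcac
   2 |  12 | ac
   3 |   4 | acbcbcbcac
   4 |   0 | bcaaacbcbcbcac
   5 |  10 | bcac
   6 |   8 | bcbcac
   7 |   6 | bcbcbcac
   8 |  13 | c
   9 |   1 | caaacbcbcbcac
  10 |  11 | cac
  11 |   9 | cbcac
  12 |   7 | cbcbcac
  13 |   5 | cbcbcbcac

SA = [2, 3, 12, 4, 0, 10, 8, 6, 13, 1, 11, 9, 7, 5]
[i] adj suffixes → lcp
  [1] 2/3 → 2 ('aa')
  [2] 3/12 → 1 ('a')
  [3] 12/4 → 2 ('ac')
  [4] 4/0 → 0 ('')
  [5] 0/10 → 3 ('bca')
  [6] 10/8 → 2 ('bc')
  [7] 8/6 → 4 ('bcbc')
  [8] 6/13 → 0 ('')
  [9] 13/1 → 1 ('c')
  [10] 1/11 → 2 ('ca')
  [11] 11/9 → 1 ('c')
  [12] 9/7 → 3 ('cbc')
  [13] 7/5 → 5 ('cbcbc')

n(n+1)/2 = 14·15/2 = 105
Σ LCP = 0 + 2 + 1 + 2 + 0 + 3 + 2 + 4 + 0 + 1 + 2 + 1 + 3 + 5 = 26
distinct = 105 − 26 = 79

79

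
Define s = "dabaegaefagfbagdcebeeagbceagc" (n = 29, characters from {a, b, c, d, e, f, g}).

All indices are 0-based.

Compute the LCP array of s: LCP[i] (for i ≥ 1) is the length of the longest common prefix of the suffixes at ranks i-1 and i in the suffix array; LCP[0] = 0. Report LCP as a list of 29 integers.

[0, 1, 2, 1, 2, 2, 2, 0, 2, 1, 1, 0, 1, 2, 0, 1, 0, 3, 1, 1, 1, 1, 0, 1, 0, 1, 1, 1, 1]

rank→(start, suffix):
  0 → (1, 'abaegaefagfbagdcebeeagbceagc')
  1 → (6, 'aefagfbagdcebeeagbceagc')
  2 → (3, 'aegaefagfbagdcebeeagbceagc')
  3 → (21, 'agbceagc')
  4 → (26, 'agc')
  5 → (13, 'agdcebeeagbceagc')
  6 → (9, 'agfbagdcebeeagbceagc')
  7 → (2, 'baegaefagfbagdcebeeagbceagc')
  8 → (12, 'bagdcebeeagbceagc')
  9 → (23, 'bceagc')
  10 → (18, 'beeagbceagc')
  11 → (28, 'c')
  12 → (24, 'ceagc')
  13 → (16, 'cebeeagbceagc')
  14 → (0, 'dabaegaefagfbagdcebeeagbceagc')
  15 → (15, 'dcebeeagbceagc')
  16 → (20, 'eagbceagc')
  17 → (25, 'eagc')
  18 → (17, 'ebeeagbceagc')
  19 → (19, 'eeagbceagc')
  20 → (7, 'efagfbagdcebeeagbceagc')
  21 → (4, 'egaefagfbagdcebeeagbceagc')
  22 → (8, 'fagfbagdcebeeagbceagc')
  23 → (11, 'fbagdcebeeagbceagc')
  24 → (5, 'gaefagfbagdcebeeagbceagc')
  25 → (22, 'gbceagc')
  26 → (27, 'gc')
  27 → (14, 'gdcebeeagbceagc')
  28 → (10, 'gfbagdcebeeagbceagc')

SA = [1, 6, 3, 21, 26, 13, 9, 2, 12, 23, 18, 28, 24, 16, 0, 15, 20, 25, 17, 19, 7, 4, 8, 11, 5, 22, 27, 14, 10]
i: (SA[i-1],SA[i]) lcp shared
  1: (1,6) 1 'a'
  2: (6,3) 2 'ae'
  3: (3,21) 1 'a'
  4: (21,26) 2 'ag'
  5: (26,13) 2 'ag'
  6: (13,9) 2 'ag'
  7: (9,2) 0 ''
  8: (2,12) 2 'ba'
  9: (12,23) 1 'b'
  10: (23,18) 1 'b'
  11: (18,28) 0 ''
  12: (28,24) 1 'c'
  13: (24,16) 2 'ce'
  14: (16,0) 0 ''
  15: (0,15) 1 'd'
  16: (15,20) 0 ''
  17: (20,25) 3 'eag'
  18: (25,17) 1 'e'
  19: (17,19) 1 'e'
  20: (19,7) 1 'e'
  21: (7,4) 1 'e'
  22: (4,8) 0 ''
  23: (8,11) 1 'f'
  24: (11,5) 0 ''
  25: (5,22) 1 'g'
  26: (22,27) 1 'g'
  27: (27,14) 1 'g'
  28: (14,10) 1 'g'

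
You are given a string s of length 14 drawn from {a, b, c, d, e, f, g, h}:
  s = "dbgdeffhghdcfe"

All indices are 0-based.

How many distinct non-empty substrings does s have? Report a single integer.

rank | idx | suffix
   0 |   1 | bgdeffhghdcfe
   1 |  11 | cfe
   2 |   0 | dbgdeffhghdcfe
   3 |  10 | dcfe
   4 |   3 | deffhghdcfe
   5 |  13 | e
   6 |   4 | effhghdcfe
   7 |  12 | fe
   8 |   5 | ffhghdcfe
   9 |   6 | fhghdcfe
  10 |   2 | gdeffhghdcfe
  11 |   8 | ghdcfe
  12 |   9 | hdcfe
  13 |   7 | hghdcfe

SA = [1, 11, 0, 10, 3, 13, 4, 12, 5, 6, 2, 8, 9, 7]
rank  pair      lcp
   1  s[1:],s[11:]  0  ''
   2  s[11:],s[0:]  0  ''
   3  s[0:],s[10:]  1  'd'
   4  s[10:],s[3:]  1  'd'
   5  s[3:],s[13:]  0  ''
   6  s[13:],s[4:]  1  'e'
   7  s[4:],s[12:]  0  ''
   8  s[12:],s[5:]  1  'f'
   9  s[5:],s[6:]  1  'f'
  10  s[6:],s[2:]  0  ''
  11  s[2:],s[8:]  1  'g'
  12  s[8:],s[9:]  0  ''
  13  s[9:],s[7:]  1  'h'

n(n+1)/2 = 14·15/2 = 105
Σ LCP = 0 + 0 + 0 + 1 + 1 + 0 + 1 + 0 + 1 + 1 + 0 + 1 + 0 + 1 = 7
distinct = 105 − 7 = 98

98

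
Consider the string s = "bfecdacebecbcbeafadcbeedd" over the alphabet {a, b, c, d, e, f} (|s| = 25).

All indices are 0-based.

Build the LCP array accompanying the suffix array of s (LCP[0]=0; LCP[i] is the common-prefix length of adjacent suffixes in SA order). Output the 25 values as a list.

[0, 1, 1, 0, 1, 2, 2, 1, 0, 2, 3, 1, 1, 0, 1, 1, 1, 0, 1, 1, 2, 1, 1, 0, 1]

rank→(start, suffix):
  0 → (5, 'acebecbcbeafadcbeedd')
  1 → (17, 'adcbeedd')
  2 → (15, 'afadcbeedd')
  3 → (11, 'bcbeafadcbeedd')
  4 → (13, 'beafadcbeedd')
  5 → (8, 'becbcbeafadcbeedd')
  6 → (20, 'beedd')
  7 → (0, 'bfecdacebecbcbeafadcbeedd')
  8 → (10, 'cbcbeafadcbeedd')
  9 → (12, 'cbeafadcbeedd')
  10 → (19, 'cbeedd')
  11 → (3, 'cdacebecbcbeafadcbeedd')
  12 → (6, 'cebecbcbeafadcbeedd')
  13 → (24, 'd')
  14 → (4, 'dacebecbcbeafadcbeedd')
  15 → (18, 'dcbeedd')
  16 → (23, 'dd')
  17 → (14, 'eafadcbeedd')
  18 → (7, 'ebecbcbeafadcbeedd')
  19 → (9, 'ecbcbeafadcbeedd')
  20 → (2, 'ecdacebecbcbeafadcbeedd')
  21 → (22, 'edd')
  22 → (21, 'eedd')
  23 → (16, 'fadcbeedd')
  24 → (1, 'fecdacebecbcbeafadcbeedd')

SA = [5, 17, 15, 11, 13, 8, 20, 0, 10, 12, 19, 3, 6, 24, 4, 18, 23, 14, 7, 9, 2, 22, 21, 16, 1]
[i] adj suffixes → lcp
  [1] 5/17 → 1 ('a')
  [2] 17/15 → 1 ('a')
  [3] 15/11 → 0 ('')
  [4] 11/13 → 1 ('b')
  [5] 13/8 → 2 ('be')
  [6] 8/20 → 2 ('be')
  [7] 20/0 → 1 ('b')
  [8] 0/10 → 0 ('')
  [9] 10/12 → 2 ('cb')
  [10] 12/19 → 3 ('cbe')
  [11] 19/3 → 1 ('c')
  [12] 3/6 → 1 ('c')
  [13] 6/24 → 0 ('')
  [14] 24/4 → 1 ('d')
  [15] 4/18 → 1 ('d')
  [16] 18/23 → 1 ('d')
  [17] 23/14 → 0 ('')
  [18] 14/7 → 1 ('e')
  [19] 7/9 → 1 ('e')
  [20] 9/2 → 2 ('ec')
  [21] 2/22 → 1 ('e')
  [22] 22/21 → 1 ('e')
  [23] 21/16 → 0 ('')
  [24] 16/1 → 1 ('f')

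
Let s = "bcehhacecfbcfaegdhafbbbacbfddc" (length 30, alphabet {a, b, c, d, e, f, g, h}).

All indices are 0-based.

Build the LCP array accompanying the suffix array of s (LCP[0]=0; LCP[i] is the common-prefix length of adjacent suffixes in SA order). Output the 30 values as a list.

rank→(start, suffix):
  0 → (23, 'acbfddc')
  1 → (5, 'acecfbcfaegdhafbbbacbfddc')
  2 → (13, 'aegdhafbbbacbfddc')
  3 → (18, 'afbbbacbfddc')
  4 → (22, 'bacbfddc')
  5 → (21, 'bbacbfddc')
  6 → (20, 'bbbacbfddc')
  7 → (0, 'bcehhacecfbcfaegdhafbbbacbfddc')
  8 → (10, 'bcfaegdhafbbbacbfddc')
  9 → (25, 'bfddc')
  10 → (29, 'c')
  11 → (24, 'cbfddc')
  12 → (6, 'cecfbcfaegdhafbbbacbfddc')
  13 → (1, 'cehhacecfbcfaegdhafbbbacbfddc')
  14 → (11, 'cfaegdhafbbbacbfddc')
  15 → (8, 'cfbcfaegdhafbbbacbfddc')
  16 → (28, 'dc')
  17 → (27, 'ddc')
  18 → (16, 'dhafbbbacbfddc')
  19 → (7, 'ecfbcfaegdhafbbbacbfddc')
  20 → (14, 'egdhafbbbacbfddc')
  21 → (2, 'ehhacecfbcfaegdhafbbbacbfddc')
  22 → (12, 'faegdhafbbbacbfddc')
  23 → (19, 'fbbbacbfddc')
  24 → (9, 'fbcfaegdhafbbbacbfddc')
  25 → (26, 'fddc')
  26 → (15, 'gdhafbbbacbfddc')
  27 → (4, 'hacecfbcfaegdhafbbbacbfddc')
  28 → (17, 'hafbbbacbfddc')
  29 → (3, 'hhacecfbcfaegdhafbbbacbfddc')

SA = [23, 5, 13, 18, 22, 21, 20, 0, 10, 25, 29, 24, 6, 1, 11, 8, 28, 27, 16, 7, 14, 2, 12, 19, 9, 26, 15, 4, 17, 3]
i: (SA[i-1],SA[i]) lcp shared
  1: (23,5) 2 'ac'
  2: (5,13) 1 'a'
  3: (13,18) 1 'a'
  4: (18,22) 0 ''
  5: (22,21) 1 'b'
  6: (21,20) 2 'bb'
  7: (20,0) 1 'b'
  8: (0,10) 2 'bc'
  9: (10,25) 1 'b'
  10: (25,29) 0 ''
  11: (29,24) 1 'c'
  12: (24,6) 1 'c'
  13: (6,1) 2 'ce'
  14: (1,11) 1 'c'
  15: (11,8) 2 'cf'
  16: (8,28) 0 ''
  17: (28,27) 1 'd'
  18: (27,16) 1 'd'
  19: (16,7) 0 ''
  20: (7,14) 1 'e'
  21: (14,2) 1 'e'
  22: (2,12) 0 ''
  23: (12,19) 1 'f'
  24: (19,9) 2 'fb'
  25: (9,26) 1 'f'
  26: (26,15) 0 ''
  27: (15,4) 0 ''
  28: (4,17) 2 'ha'
  29: (17,3) 1 'h'

[0, 2, 1, 1, 0, 1, 2, 1, 2, 1, 0, 1, 1, 2, 1, 2, 0, 1, 1, 0, 1, 1, 0, 1, 2, 1, 0, 0, 2, 1]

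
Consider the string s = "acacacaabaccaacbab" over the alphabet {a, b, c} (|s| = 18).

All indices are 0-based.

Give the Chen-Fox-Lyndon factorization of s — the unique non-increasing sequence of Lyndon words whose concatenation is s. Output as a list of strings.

["ac", "ac", "ac", "aabaccaacbab"]

emit factor 1: 'ac' (i=0, period=2)
emit factor 2: 'ac' (i=2, period=2)
emit factor 3: 'ac' (i=4, period=2)
emit factor 4: 'aabaccaacbab' (i=6, period=12)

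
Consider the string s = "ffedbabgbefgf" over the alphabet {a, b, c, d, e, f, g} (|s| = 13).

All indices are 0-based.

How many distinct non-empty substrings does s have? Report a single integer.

84

rank→(start, suffix):
  0 → (5, 'abgbefgf')
  1 → (4, 'babgbefgf')
  2 → (8, 'befgf')
  3 → (6, 'bgbefgf')
  4 → (3, 'dbabgbefgf')
  5 → (2, 'edbabgbefgf')
  6 → (9, 'efgf')
  7 → (12, 'f')
  8 → (1, 'fedbabgbefgf')
  9 → (0, 'ffedbabgbefgf')
  10 → (10, 'fgf')
  11 → (7, 'gbefgf')
  12 → (11, 'gf')

SA = [5, 4, 8, 6, 3, 2, 9, 12, 1, 0, 10, 7, 11]
[i] adj suffixes → lcp
  [1] 5/4 → 0 ('')
  [2] 4/8 → 1 ('b')
  [3] 8/6 → 1 ('b')
  [4] 6/3 → 0 ('')
  [5] 3/2 → 0 ('')
  [6] 2/9 → 1 ('e')
  [7] 9/12 → 0 ('')
  [8] 12/1 → 1 ('f')
  [9] 1/0 → 1 ('f')
  [10] 0/10 → 1 ('f')
  [11] 10/7 → 0 ('')
  [12] 7/11 → 1 ('g')

n(n+1)/2 = 13·14/2 = 91
Σ LCP = 0 + 0 + 1 + 1 + 0 + 0 + 1 + 0 + 1 + 1 + 1 + 0 + 1 = 7
distinct = 91 − 7 = 84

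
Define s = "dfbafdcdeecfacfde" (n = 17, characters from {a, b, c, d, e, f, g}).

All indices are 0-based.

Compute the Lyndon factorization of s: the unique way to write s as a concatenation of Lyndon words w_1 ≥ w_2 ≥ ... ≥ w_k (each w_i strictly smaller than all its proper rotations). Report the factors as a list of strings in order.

emit factor 1: 'df' (i=0, period=2)
emit factor 2: 'b' (i=2, period=1)
emit factor 3: 'afdcdeecf' (i=3, period=9)
emit factor 4: 'acfde' (i=12, period=5)

["df", "b", "afdcdeecf", "acfde"]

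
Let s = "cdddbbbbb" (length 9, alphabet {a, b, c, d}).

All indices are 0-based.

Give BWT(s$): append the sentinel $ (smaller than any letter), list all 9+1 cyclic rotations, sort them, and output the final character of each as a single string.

bbbbbd$ddc

rank  rotation    last
    0  $cdddbbbbb  b
    1  b$cdddbbbb  b
    2  bb$cdddbbb  b
    3  bbb$cdddbb  b
    4  bbbb$cdddb  b
    5  bbbbb$cddd  d
    6  cdddbbbbb$  $
    7  dbbbbb$cdd  d
    8  ddbbbbb$cd  d
    9  dddbbbbb$c  c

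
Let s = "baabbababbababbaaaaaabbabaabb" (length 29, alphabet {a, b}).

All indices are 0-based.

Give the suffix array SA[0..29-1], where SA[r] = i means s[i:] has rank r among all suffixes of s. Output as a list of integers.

rank→(start, suffix):
  0 → (15, 'aaaaaabbabaabb')
  1 → (16, 'aaaaabbabaabb')
  2 → (17, 'aaaabbabaabb')
  3 → (18, 'aaabbabaabb')
  4 → (25, 'aabb')
  5 → (19, 'aabbabaabb')
  6 → (1, 'aabbababbababbaaaaaabbabaabb')
  7 → (23, 'abaabb')
  8 → (10, 'ababbaaaaaabbabaabb')
  9 → (5, 'ababbababbaaaaaabbabaabb')
  10 → (26, 'abb')
  11 → (12, 'abbaaaaaabbabaabb')
  12 → (20, 'abbabaabb')
  13 → (7, 'abbababbaaaaaabbabaabb')
  14 → (2, 'abbababbababbaaaaaabbabaabb')
  15 → (28, 'b')
  16 → (14, 'baaaaaabbabaabb')
  17 → (24, 'baabb')
  18 → (0, 'baabbababbababbaaaaaabbabaabb')
  19 → (22, 'babaabb')
  20 → (9, 'bababbaaaaaabbabaabb')
  21 → (4, 'bababbababbaaaaaabbabaabb')
  22 → (11, 'babbaaaaaabbabaabb')
  23 → (6, 'babbababbaaaaaabbabaabb')
  24 → (27, 'bb')
  25 → (13, 'bbaaaaaabbabaabb')
  26 → (21, 'bbabaabb')
  27 → (8, 'bbababbaaaaaabbabaabb')
  28 → (3, 'bbababbababbaaaaaabbabaabb')

[15, 16, 17, 18, 25, 19, 1, 23, 10, 5, 26, 12, 20, 7, 2, 28, 14, 24, 0, 22, 9, 4, 11, 6, 27, 13, 21, 8, 3]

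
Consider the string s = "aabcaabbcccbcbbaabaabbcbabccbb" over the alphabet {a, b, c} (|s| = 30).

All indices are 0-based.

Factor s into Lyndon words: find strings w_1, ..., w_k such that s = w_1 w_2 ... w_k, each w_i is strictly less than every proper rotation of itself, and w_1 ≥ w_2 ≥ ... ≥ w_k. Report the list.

emit factor 1: 'aabc' (i=0, period=4)
emit factor 2: 'aabbcccbcbb' (i=4, period=11)
emit factor 3: 'aabaabbcbabccbb' (i=15, period=15)

["aabc", "aabbcccbcbb", "aabaabbcbabccbb"]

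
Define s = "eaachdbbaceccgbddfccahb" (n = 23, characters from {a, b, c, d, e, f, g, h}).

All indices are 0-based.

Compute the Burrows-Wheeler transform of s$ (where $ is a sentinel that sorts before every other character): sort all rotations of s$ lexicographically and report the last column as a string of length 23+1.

rank  rotation                  last
    0  $eaachdbbaceccgbddfccahb  b
    1  aachdbbaceccgbddfccahb$e  e
    2  aceccgbddfccahb$eaachdbb  b
    3  achdbbaceccgbddfccahb$ea  a
    4  ahb$eaachdbbaceccgbddfcc  c
    5  b$eaachdbbaceccgbddfccah  h
    6  baceccgbddfccahb$eaachdb  b
    7  bbaceccgbddfccahb$eaachd  d
    8  bddfccahb$eaachdbbaceccg  g
    9  cahb$eaachdbbaceccgbddfc  c
   10  ccahb$eaachdbbaceccgbddf  f
   11  ccgbddfccahb$eaachdbbace  e
   12  ceccgbddfccahb$eaachdbba  a
   13  cgbddfccahb$eaachdbbacec  c
   14  chdbbaceccgbddfccahb$eaa  a
   15  dbbaceccgbddfccahb$eaach  h
   16  ddfccahb$eaachdbbaceccgb  b
   17  dfccahb$eaachdbbaceccgbd  d
   18  eaachdbbaceccgbddfccahb$  $
   19  eccgbddfccahb$eaachdbbac  c
   20  fccahb$eaachdbbaceccgbdd  d
   21  gbddfccahb$eaachdbbacecc  c
   22  hb$eaachdbbaceccgbddfcca  a
   23  hdbbaceccgbddfccahb$eaac  c

bebachbdgcfeacahbd$cdcac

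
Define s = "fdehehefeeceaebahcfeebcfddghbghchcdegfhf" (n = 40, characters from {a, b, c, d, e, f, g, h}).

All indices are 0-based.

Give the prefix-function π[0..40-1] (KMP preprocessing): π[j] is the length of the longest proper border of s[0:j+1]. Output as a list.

[0, 0, 0, 0, 0, 0, 0, 1, 0, 0, 0, 0, 0, 0, 0, 0, 0, 0, 1, 0, 0, 0, 0, 1, 2, 0, 0, 0, 0, 0, 0, 0, 0, 0, 0, 0, 0, 1, 0, 1]

π[0] = 0
j=1 s[j]='d': π[1]=0 (border '')
j=2 s[j]='e': π[2]=0 (border '')
j=3 s[j]='h': π[3]=0 (border '')
j=4 s[j]='e': π[4]=0 (border '')
j=5 s[j]='h': π[5]=0 (border '')
j=6 s[j]='e': π[6]=0 (border '')
j=7 s[j]='f': π[7]=1 (border 'f')
j=8 s[j]='e': k: 1→0; π[8]=0 (border '')
j=9 s[j]='e': π[9]=0 (border '')
j=10 s[j]='c': π[10]=0 (border '')
j=11 s[j]='e': π[11]=0 (border '')
j=12 s[j]='a': π[12]=0 (border '')
j=13 s[j]='e': π[13]=0 (border '')
j=14 s[j]='b': π[14]=0 (border '')
j=15 s[j]='a': π[15]=0 (border '')
j=16 s[j]='h': π[16]=0 (border '')
j=17 s[j]='c': π[17]=0 (border '')
j=18 s[j]='f': π[18]=1 (border 'f')
j=19 s[j]='e': k: 1→0; π[19]=0 (border '')
j=20 s[j]='e': π[20]=0 (border '')
j=21 s[j]='b': π[21]=0 (border '')
j=22 s[j]='c': π[22]=0 (border '')
j=23 s[j]='f': π[23]=1 (border 'f')
j=24 s[j]='d': π[24]=2 (border 'fd')
j=25 s[j]='d': k: 2→0; π[25]=0 (border '')
j=26 s[j]='g': π[26]=0 (border '')
j=27 s[j]='h': π[27]=0 (border '')
j=28 s[j]='b': π[28]=0 (border '')
j=29 s[j]='g': π[29]=0 (border '')
j=30 s[j]='h': π[30]=0 (border '')
j=31 s[j]='c': π[31]=0 (border '')
j=32 s[j]='h': π[32]=0 (border '')
j=33 s[j]='c': π[33]=0 (border '')
j=34 s[j]='d': π[34]=0 (border '')
j=35 s[j]='e': π[35]=0 (border '')
j=36 s[j]='g': π[36]=0 (border '')
j=37 s[j]='f': π[37]=1 (border 'f')
j=38 s[j]='h': k: 1→0; π[38]=0 (border '')
j=39 s[j]='f': π[39]=1 (border 'f')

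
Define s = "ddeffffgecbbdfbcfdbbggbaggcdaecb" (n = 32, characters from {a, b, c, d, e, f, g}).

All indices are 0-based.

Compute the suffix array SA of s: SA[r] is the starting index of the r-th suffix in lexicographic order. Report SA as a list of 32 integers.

[28, 23, 31, 22, 10, 18, 14, 11, 19, 30, 9, 26, 15, 27, 17, 0, 1, 12, 29, 8, 2, 13, 16, 3, 4, 5, 6, 21, 25, 7, 20, 24]

rank→(start, suffix):
  0 → (28, 'aecb')
  1 → (23, 'aggcdaecb')
  2 → (31, 'b')
  3 → (22, 'baggcdaecb')
  4 → (10, 'bbdfbcfdbbggbaggcdaecb')
  5 → (18, 'bbggbaggcdaecb')
  6 → (14, 'bcfdbbggbaggcdaecb')
  7 → (11, 'bdfbcfdbbggbaggcdaecb')
  8 → (19, 'bggbaggcdaecb')
  9 → (30, 'cb')
  10 → (9, 'cbbdfbcfdbbggbaggcdaecb')
  11 → (26, 'cdaecb')
  12 → (15, 'cfdbbggbaggcdaecb')
  13 → (27, 'daecb')
  14 → (17, 'dbbggbaggcdaecb')
  15 → (0, 'ddeffffgecbbdfbcfdbbggbaggcdaecb')
  16 → (1, 'deffffgecbbdfbcfdbbggbaggcdaecb')
  17 → (12, 'dfbcfdbbggbaggcdaecb')
  18 → (29, 'ecb')
  19 → (8, 'ecbbdfbcfdbbggbaggcdaecb')
  20 → (2, 'effffgecbbdfbcfdbbggbaggcdaecb')
  21 → (13, 'fbcfdbbggbaggcdaecb')
  22 → (16, 'fdbbggbaggcdaecb')
  23 → (3, 'ffffgecbbdfbcfdbbggbaggcdaecb')
  24 → (4, 'fffgecbbdfbcfdbbggbaggcdaecb')
  25 → (5, 'ffgecbbdfbcfdbbggbaggcdaecb')
  26 → (6, 'fgecbbdfbcfdbbggbaggcdaecb')
  27 → (21, 'gbaggcdaecb')
  28 → (25, 'gcdaecb')
  29 → (7, 'gecbbdfbcfdbbggbaggcdaecb')
  30 → (20, 'ggbaggcdaecb')
  31 → (24, 'ggcdaecb')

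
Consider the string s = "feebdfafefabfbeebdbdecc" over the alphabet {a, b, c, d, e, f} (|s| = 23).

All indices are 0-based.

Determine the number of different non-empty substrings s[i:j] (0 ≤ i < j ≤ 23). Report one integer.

sorted suffixes:
  #0 SA[0]=10  'abfbeebdbdecc'
  #1 SA[1]=6  'afefabfbeebdbdecc'
  #2 SA[2]=16  'bdbdecc'
  #3 SA[3]=18  'bdecc'
  #4 SA[4]=3  'bdfafefabfbeebdbdecc'
  #5 SA[5]=13  'beebdbdecc'
  #6 SA[6]=11  'bfbeebdbdecc'
  #7 SA[7]=22  'c'
  #8 SA[8]=21  'cc'
  #9 SA[9]=17  'dbdecc'
  #10 SA[10]=19  'decc'
  #11 SA[11]=4  'dfafefabfbeebdbdecc'
  #12 SA[12]=15  'ebdbdecc'
  #13 SA[13]=2  'ebdfafefabfbeebdbdecc'
  #14 SA[14]=20  'ecc'
  #15 SA[15]=14  'eebdbdecc'
  #16 SA[16]=1  'eebdfafefabfbeebdbdecc'
  #17 SA[17]=8  'efabfbeebdbdecc'
  #18 SA[18]=9  'fabfbeebdbdecc'
  #19 SA[19]=5  'fafefabfbeebdbdecc'
  #20 SA[20]=12  'fbeebdbdecc'
  #21 SA[21]=0  'feebdfafefabfbeebdbdecc'
  #22 SA[22]=7  'fefabfbeebdbdecc'

SA = [10, 6, 16, 18, 3, 13, 11, 22, 21, 17, 19, 4, 15, 2, 20, 14, 1, 8, 9, 5, 12, 0, 7]
rank  pair      lcp
   1  s[10:],s[6:]  1  'a'
   2  s[6:],s[16:]  0  ''
   3  s[16:],s[18:]  2  'bd'
   4  s[18:],s[3:]  2  'bd'
   5  s[3:],s[13:]  1  'b'
   6  s[13:],s[11:]  1  'b'
   7  s[11:],s[22:]  0  ''
   8  s[22:],s[21:]  1  'c'
   9  s[21:],s[17:]  0  ''
  10  s[17:],s[19:]  1  'd'
  11  s[19:],s[4:]  1  'd'
  12  s[4:],s[15:]  0  ''
  13  s[15:],s[2:]  3  'ebd'
  14  s[2:],s[20:]  1  'e'
  15  s[20:],s[14:]  1  'e'
  16  s[14:],s[1:]  4  'eebd'
  17  s[1:],s[8:]  1  'e'
  18  s[8:],s[9:]  0  ''
  19  s[9:],s[5:]  2  'fa'
  20  s[5:],s[12:]  1  'f'
  21  s[12:],s[0:]  1  'f'
  22  s[0:],s[7:]  2  'fe'

n(n+1)/2 = 23·24/2 = 276
Σ LCP = 0 + 1 + 0 + 2 + 2 + 1 + 1 + 0 + 1 + 0 + 1 + 1 + 0 + 3 + 1 + 1 + 4 + 1 + 0 + 2 + 1 + 1 + 2 = 26
distinct = 276 − 26 = 250

250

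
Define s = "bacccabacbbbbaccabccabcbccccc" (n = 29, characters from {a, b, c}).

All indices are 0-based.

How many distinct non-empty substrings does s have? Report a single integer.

370

rank→(start, suffix):
  0 → (5, 'abacbbbbaccabccabcbccccc')
  1 → (20, 'abcbccccc')
  2 → (16, 'abccabcbccccc')
  3 → (7, 'acbbbbaccabccabcbccccc')
  4 → (13, 'accabccabcbccccc')
  5 → (1, 'acccabacbbbbaccabccabcbccccc')
  6 → (6, 'bacbbbbaccabccabcbccccc')
  7 → (12, 'baccabccabcbccccc')
  8 → (0, 'bacccabacbbbbaccabccabcbccccc')
  9 → (11, 'bbaccabccabcbccccc')
  10 → (10, 'bbbaccabccabcbccccc')
  11 → (9, 'bbbbaccabccabcbccccc')
  12 → (21, 'bcbccccc')
  13 → (17, 'bccabcbccccc')
  14 → (23, 'bccccc')
  15 → (28, 'c')
  16 → (4, 'cabacbbbbaccabccabcbccccc')
  17 → (19, 'cabcbccccc')
  18 → (15, 'cabccabcbccccc')
  19 → (8, 'cbbbbaccabccabcbccccc')
  20 → (22, 'cbccccc')
  21 → (27, 'cc')
  22 → (3, 'ccabacbbbbaccabccabcbccccc')
  23 → (18, 'ccabcbccccc')
  24 → (14, 'ccabccabcbccccc')
  25 → (26, 'ccc')
  26 → (2, 'cccabacbbbbaccabccabcbccccc')
  27 → (25, 'cccc')
  28 → (24, 'ccccc')

SA = [5, 20, 16, 7, 13, 1, 6, 12, 0, 11, 10, 9, 21, 17, 23, 28, 4, 19, 15, 8, 22, 27, 3, 18, 14, 26, 2, 25, 24]
[i] adj suffixes → lcp
  [1] 5/20 → 2 ('ab')
  [2] 20/16 → 3 ('abc')
  [3] 16/7 → 1 ('a')
  [4] 7/13 → 2 ('ac')
  [5] 13/1 → 3 ('acc')
  [6] 1/6 → 0 ('')
  [7] 6/12 → 3 ('bac')
  [8] 12/0 → 4 ('bacc')
  [9] 0/11 → 1 ('b')
  [10] 11/10 → 2 ('bb')
  [11] 10/9 → 3 ('bbb')
  [12] 9/21 → 1 ('b')
  [13] 21/17 → 2 ('bc')
  [14] 17/23 → 3 ('bcc')
  [15] 23/28 → 0 ('')
  [16] 28/4 → 1 ('c')
  [17] 4/19 → 3 ('cab')
  [18] 19/15 → 4 ('cabc')
  [19] 15/8 → 1 ('c')
  [20] 8/22 → 2 ('cb')
  [21] 22/27 → 1 ('c')
  [22] 27/3 → 2 ('cc')
  [23] 3/18 → 4 ('ccab')
  [24] 18/14 → 5 ('ccabc')
  [25] 14/26 → 2 ('cc')
  [26] 26/2 → 3 ('ccc')
  [27] 2/25 → 3 ('ccc')
  [28] 25/24 → 4 ('cccc')

n(n+1)/2 = 29·30/2 = 435
Σ LCP = 0 + 2 + 3 + 1 + 2 + 3 + 0 + 3 + 4 + 1 + 2 + 3 + 1 + 2 + 3 + 0 + 1 + 3 + 4 + 1 + 2 + 1 + 2 + 4 + 5 + 2 + 3 + 3 + 4 = 65
distinct = 435 − 65 = 370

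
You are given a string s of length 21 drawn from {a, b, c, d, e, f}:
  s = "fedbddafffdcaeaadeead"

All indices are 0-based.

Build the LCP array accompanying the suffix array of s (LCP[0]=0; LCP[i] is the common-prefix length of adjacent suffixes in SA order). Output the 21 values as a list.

rank | idx | suffix
   0 |  14 | aadeead
   1 |  19 | ad
   2 |  15 | adeead
   3 |  12 | aeaadeead
   4 |   6 | afffdcaeaadeead
   5 |   3 | bddafffdcaeaadeead
   6 |  11 | caeaadeead
   7 |  20 | d
   8 |   5 | dafffdcaeaadeead
   9 |   2 | dbddafffdcaeaadeead
  10 |  10 | dcaeaadeead
  11 |   4 | ddafffdcaeaadeead
  12 |  16 | deead
  13 |  13 | eaadeead
  14 |  18 | ead
  15 |   1 | edbddafffdcaeaadeead
  16 |  17 | eead
  17 |   9 | fdcaeaadeead
  18 |   0 | fedbddafffdcaeaadeead
  19 |   8 | ffdcaeaadeead
  20 |   7 | fffdcaeaadeead

SA = [14, 19, 15, 12, 6, 3, 11, 20, 5, 2, 10, 4, 16, 13, 18, 1, 17, 9, 0, 8, 7]
rank  pair      lcp
   1  s[14:],s[19:]  1  'a'
   2  s[19:],s[15:]  2  'ad'
   3  s[15:],s[12:]  1  'a'
   4  s[12:],s[6:]  1  'a'
   5  s[6:],s[3:]  0  ''
   6  s[3:],s[11:]  0  ''
   7  s[11:],s[20:]  0  ''
   8  s[20:],s[5:]  1  'd'
   9  s[5:],s[2:]  1  'd'
  10  s[2:],s[10:]  1  'd'
  11  s[10:],s[4:]  1  'd'
  12  s[4:],s[16:]  1  'd'
  13  s[16:],s[13:]  0  ''
  14  s[13:],s[18:]  2  'ea'
  15  s[18:],s[1:]  1  'e'
  16  s[1:],s[17:]  1  'e'
  17  s[17:],s[9:]  0  ''
  18  s[9:],s[0:]  1  'f'
  19  s[0:],s[8:]  1  'f'
  20  s[8:],s[7:]  2  'ff'

[0, 1, 2, 1, 1, 0, 0, 0, 1, 1, 1, 1, 1, 0, 2, 1, 1, 0, 1, 1, 2]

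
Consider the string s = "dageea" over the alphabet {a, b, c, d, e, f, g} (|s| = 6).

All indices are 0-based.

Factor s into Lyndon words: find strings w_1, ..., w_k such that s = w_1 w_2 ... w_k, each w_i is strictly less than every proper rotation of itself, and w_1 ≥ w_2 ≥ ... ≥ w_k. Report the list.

["d", "agee", "a"]

emit factor 1: 'd' (i=0, period=1)
emit factor 2: 'agee' (i=1, period=4)
emit factor 3: 'a' (i=5, period=1)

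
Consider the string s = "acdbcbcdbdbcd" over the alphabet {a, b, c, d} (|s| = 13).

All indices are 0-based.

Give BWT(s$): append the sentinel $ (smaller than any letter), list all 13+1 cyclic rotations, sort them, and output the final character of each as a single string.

rank  rotation        last
    0  $acdbcbcdbdbcd  d
    1  acdbcbcdbdbcd$  $
    2  bcbcdbdbcd$acd  d
    3  bcd$acdbcbcdbd  d
    4  bcdbdbcd$acdbc  c
    5  bdbcd$acdbcbcd  d
    6  cbcdbdbcd$acdb  b
    7  cd$acdbcbcdbdb  b
    8  cdbcbcdbdbcd$a  a
    9  cdbdbcd$acdbcb  b
   10  d$acdbcbcdbdbc  c
   11  dbcbcdbdbcd$ac  c
   12  dbcd$acdbcbcdb  b
   13  dbdbcd$acdbcbc  c

d$ddcdbbabccbc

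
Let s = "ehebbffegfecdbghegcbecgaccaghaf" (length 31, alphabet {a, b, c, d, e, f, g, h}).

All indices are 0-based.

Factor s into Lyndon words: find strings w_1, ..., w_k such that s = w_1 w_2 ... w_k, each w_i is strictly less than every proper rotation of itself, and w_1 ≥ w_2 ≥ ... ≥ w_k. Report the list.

["eh", "e", "bbffegfecdbghegcbecg", "accaghaf"]

emit factor 1: 'eh' (i=0, period=2)
emit factor 2: 'e' (i=2, period=1)
emit factor 3: 'bbffegfecdbghegcbecg' (i=3, period=20)
emit factor 4: 'accaghaf' (i=23, period=8)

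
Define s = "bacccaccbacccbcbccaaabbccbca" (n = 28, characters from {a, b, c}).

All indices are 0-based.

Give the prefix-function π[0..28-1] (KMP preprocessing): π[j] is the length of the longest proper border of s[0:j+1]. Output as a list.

π[0] = 0
j=1 s[j]='a': π[1]=0 (border '')
j=2 s[j]='c': π[2]=0 (border '')
j=3 s[j]='c': π[3]=0 (border '')
j=4 s[j]='c': π[4]=0 (border '')
j=5 s[j]='a': π[5]=0 (border '')
j=6 s[j]='c': π[6]=0 (border '')
j=7 s[j]='c': π[7]=0 (border '')
j=8 s[j]='b': π[8]=1 (border 'b')
j=9 s[j]='a': π[9]=2 (border 'ba')
j=10 s[j]='c': π[10]=3 (border 'bac')
j=11 s[j]='c': π[11]=4 (border 'bacc')
j=12 s[j]='c': π[12]=5 (border 'baccc')
j=13 s[j]='b': k: 5→0; π[13]=1 (border 'b')
j=14 s[j]='c': k: 1→0; π[14]=0 (border '')
j=15 s[j]='b': π[15]=1 (border 'b')
j=16 s[j]='c': k: 1→0; π[16]=0 (border '')
j=17 s[j]='c': π[17]=0 (border '')
j=18 s[j]='a': π[18]=0 (border '')
j=19 s[j]='a': π[19]=0 (border '')
j=20 s[j]='a': π[20]=0 (border '')
j=21 s[j]='b': π[21]=1 (border 'b')
j=22 s[j]='b': k: 1→0; π[22]=1 (border 'b')
j=23 s[j]='c': k: 1→0; π[23]=0 (border '')
j=24 s[j]='c': π[24]=0 (border '')
j=25 s[j]='b': π[25]=1 (border 'b')
j=26 s[j]='c': k: 1→0; π[26]=0 (border '')
j=27 s[j]='a': π[27]=0 (border '')

[0, 0, 0, 0, 0, 0, 0, 0, 1, 2, 3, 4, 5, 1, 0, 1, 0, 0, 0, 0, 0, 1, 1, 0, 0, 1, 0, 0]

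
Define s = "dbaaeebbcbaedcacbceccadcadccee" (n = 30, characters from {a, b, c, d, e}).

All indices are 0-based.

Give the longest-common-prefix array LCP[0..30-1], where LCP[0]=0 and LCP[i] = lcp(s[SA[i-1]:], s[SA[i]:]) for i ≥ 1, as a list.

[0, 1, 1, 3, 1, 2, 0, 2, 1, 1, 2, 0, 2, 4, 1, 2, 1, 2, 1, 2, 0, 1, 3, 2, 0, 1, 1, 1, 1, 2]

sorted suffixes:
  #0 SA[0]=2  'aaeebbcbaedcacbceccadcadccee'
  #1 SA[1]=14  'acbceccadcadccee'
  #2 SA[2]=21  'adcadccee'
  #3 SA[3]=24  'adccee'
  #4 SA[4]=10  'aedcacbceccadcadccee'
  #5 SA[5]=3  'aeebbcbaedcacbceccadcadccee'
  #6 SA[6]=1  'baaeebbcbaedcacbceccadcadccee'
  #7 SA[7]=9  'baedcacbceccadcadccee'
  #8 SA[8]=6  'bbcbaedcacbceccadcadccee'
  #9 SA[9]=7  'bcbaedcacbceccadcadccee'
  #10 SA[10]=16  'bceccadcadccee'
  #11 SA[11]=13  'cacbceccadcadccee'
  #12 SA[12]=20  'cadcadccee'
  #13 SA[13]=23  'cadccee'
  #14 SA[14]=8  'cbaedcacbceccadcadccee'
  #15 SA[15]=15  'cbceccadcadccee'
  #16 SA[16]=19  'ccadcadccee'
  #17 SA[17]=26  'ccee'
  #18 SA[18]=17  'ceccadcadccee'
  #19 SA[19]=27  'cee'
  #20 SA[20]=0  'dbaaeebbcbaedcacbceccadcadccee'
  #21 SA[21]=12  'dcacbceccadcadccee'
  #22 SA[22]=22  'dcadccee'
  #23 SA[23]=25  'dccee'
  #24 SA[24]=29  'e'
  #25 SA[25]=5  'ebbcbaedcacbceccadcadccee'
  #26 SA[26]=18  'eccadcadccee'
  #27 SA[27]=11  'edcacbceccadcadccee'
  #28 SA[28]=28  'ee'
  #29 SA[29]=4  'eebbcbaedcacbceccadcadccee'

SA = [2, 14, 21, 24, 10, 3, 1, 9, 6, 7, 16, 13, 20, 23, 8, 15, 19, 26, 17, 27, 0, 12, 22, 25, 29, 5, 18, 11, 28, 4]
i: (SA[i-1],SA[i]) lcp shared
  1: (2,14) 1 'a'
  2: (14,21) 1 'a'
  3: (21,24) 3 'adc'
  4: (24,10) 1 'a'
  5: (10,3) 2 'ae'
  6: (3,1) 0 ''
  7: (1,9) 2 'ba'
  8: (9,6) 1 'b'
  9: (6,7) 1 'b'
  10: (7,16) 2 'bc'
  11: (16,13) 0 ''
  12: (13,20) 2 'ca'
  13: (20,23) 4 'cadc'
  14: (23,8) 1 'c'
  15: (8,15) 2 'cb'
  16: (15,19) 1 'c'
  17: (19,26) 2 'cc'
  18: (26,17) 1 'c'
  19: (17,27) 2 'ce'
  20: (27,0) 0 ''
  21: (0,12) 1 'd'
  22: (12,22) 3 'dca'
  23: (22,25) 2 'dc'
  24: (25,29) 0 ''
  25: (29,5) 1 'e'
  26: (5,18) 1 'e'
  27: (18,11) 1 'e'
  28: (11,28) 1 'e'
  29: (28,4) 2 'ee'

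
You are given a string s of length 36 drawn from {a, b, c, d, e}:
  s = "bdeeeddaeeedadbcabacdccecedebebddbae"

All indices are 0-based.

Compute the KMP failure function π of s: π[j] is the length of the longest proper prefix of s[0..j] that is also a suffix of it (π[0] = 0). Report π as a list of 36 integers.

π[0] = 0
j=1 s[j]='d': π[1]=0 (border '')
j=2 s[j]='e': π[2]=0 (border '')
j=3 s[j]='e': π[3]=0 (border '')
j=4 s[j]='e': π[4]=0 (border '')
j=5 s[j]='d': π[5]=0 (border '')
j=6 s[j]='d': π[6]=0 (border '')
j=7 s[j]='a': π[7]=0 (border '')
j=8 s[j]='e': π[8]=0 (border '')
j=9 s[j]='e': π[9]=0 (border '')
j=10 s[j]='e': π[10]=0 (border '')
j=11 s[j]='d': π[11]=0 (border '')
j=12 s[j]='a': π[12]=0 (border '')
j=13 s[j]='d': π[13]=0 (border '')
j=14 s[j]='b': π[14]=1 (border 'b')
j=15 s[j]='c': k: 1→0; π[15]=0 (border '')
j=16 s[j]='a': π[16]=0 (border '')
j=17 s[j]='b': π[17]=1 (border 'b')
j=18 s[j]='a': k: 1→0; π[18]=0 (border '')
j=19 s[j]='c': π[19]=0 (border '')
j=20 s[j]='d': π[20]=0 (border '')
j=21 s[j]='c': π[21]=0 (border '')
j=22 s[j]='c': π[22]=0 (border '')
j=23 s[j]='e': π[23]=0 (border '')
j=24 s[j]='c': π[24]=0 (border '')
j=25 s[j]='e': π[25]=0 (border '')
j=26 s[j]='d': π[26]=0 (border '')
j=27 s[j]='e': π[27]=0 (border '')
j=28 s[j]='b': π[28]=1 (border 'b')
j=29 s[j]='e': k: 1→0; π[29]=0 (border '')
j=30 s[j]='b': π[30]=1 (border 'b')
j=31 s[j]='d': π[31]=2 (border 'bd')
j=32 s[j]='d': k: 2→0; π[32]=0 (border '')
j=33 s[j]='b': π[33]=1 (border 'b')
j=34 s[j]='a': k: 1→0; π[34]=0 (border '')
j=35 s[j]='e': π[35]=0 (border '')

[0, 0, 0, 0, 0, 0, 0, 0, 0, 0, 0, 0, 0, 0, 1, 0, 0, 1, 0, 0, 0, 0, 0, 0, 0, 0, 0, 0, 1, 0, 1, 2, 0, 1, 0, 0]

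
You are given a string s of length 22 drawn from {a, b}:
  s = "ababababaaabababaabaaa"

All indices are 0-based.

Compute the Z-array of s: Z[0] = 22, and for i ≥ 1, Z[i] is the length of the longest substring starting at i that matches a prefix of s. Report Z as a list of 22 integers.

Z[0]=22
i=1: outside box; Z[1]=0
i=2: outside box; Z[2]=7 extend→box=[2,9)
i=3: min(r-i=6, Z[1]=0)=0; Z[3]=0
i=4: min(r-i=5, Z[2]=7)=5; Z[4]=5
i=5: min(r-i=4, Z[3]=0)=0; Z[5]=0
i=6: min(r-i=3, Z[4]=5)=3; Z[6]=3
i=7: min(r-i=2, Z[5]=0)=0; Z[7]=0
i=8: min(r-i=1, Z[6]=3)=1; Z[8]=1
i=9: outside box; Z[9]=1 extend→box=[9,10)
i=10: outside box; Z[10]=7 extend→box=[10,17)
i=11: min(r-i=6, Z[1]=0)=0; Z[11]=0
i=12: min(r-i=5, Z[2]=7)=5; Z[12]=5
i=13: min(r-i=4, Z[3]=0)=0; Z[13]=0
i=14: min(r-i=3, Z[4]=5)=3; Z[14]=3
i=15: min(r-i=2, Z[5]=0)=0; Z[15]=0
i=16: min(r-i=1, Z[6]=3)=1; Z[16]=1
i=17: outside box; Z[17]=3 extend→box=[17,20)
i=18: min(r-i=2, Z[1]=0)=0; Z[18]=0
i=19: min(r-i=1, Z[2]=7)=1; Z[19]=1
i=20: outside box; Z[20]=1 extend→box=[20,21)
i=21: outside box; Z[21]=1 extend→box=[21,22)

[22, 0, 7, 0, 5, 0, 3, 0, 1, 1, 7, 0, 5, 0, 3, 0, 1, 3, 0, 1, 1, 1]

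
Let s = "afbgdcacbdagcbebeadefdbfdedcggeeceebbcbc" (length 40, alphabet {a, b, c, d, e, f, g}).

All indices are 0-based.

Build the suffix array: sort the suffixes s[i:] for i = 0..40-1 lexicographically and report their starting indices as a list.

sorted suffixes:
  #0 SA[0]=6  'acbdagcbebeadefdbfdedcggeeceebbcbc'
  #1 SA[1]=17  'adefdbfdedcggeeceebbcbc'
  #2 SA[2]=0  'afbgdcacbdagcbebeadefdbfdedcggeeceebbcbc'
  #3 SA[3]=10  'agcbebeadefdbfdedcggeeceebbcbc'
  #4 SA[4]=35  'bbcbc'
  #5 SA[5]=38  'bc'
  #6 SA[6]=36  'bcbc'
  #7 SA[7]=8  'bdagcbebeadefdbfdedcggeeceebbcbc'
  #8 SA[8]=15  'beadefdbfdedcggeeceebbcbc'
  #9 SA[9]=13  'bebeadefdbfdedcggeeceebbcbc'
  #10 SA[10]=22  'bfdedcggeeceebbcbc'
  #11 SA[11]=2  'bgdcacbdagcbebeadefdbfdedcggeeceebbcbc'
  #12 SA[12]=39  'c'
  #13 SA[13]=5  'cacbdagcbebeadefdbfdedcggeeceebbcbc'
  #14 SA[14]=37  'cbc'
  #15 SA[15]=7  'cbdagcbebeadefdbfdedcggeeceebbcbc'
  #16 SA[16]=12  'cbebeadefdbfdedcggeeceebbcbc'
  #17 SA[17]=32  'ceebbcbc'
  #18 SA[18]=27  'cggeeceebbcbc'
  #19 SA[19]=9  'dagcbebeadefdbfdedcggeeceebbcbc'
  #20 SA[20]=21  'dbfdedcggeeceebbcbc'
  #21 SA[21]=4  'dcacbdagcbebeadefdbfdedcggeeceebbcbc'
  #22 SA[22]=26  'dcggeeceebbcbc'
  #23 SA[23]=24  'dedcggeeceebbcbc'
  #24 SA[24]=18  'defdbfdedcggeeceebbcbc'
  #25 SA[25]=16  'eadefdbfdedcggeeceebbcbc'
  #26 SA[26]=34  'ebbcbc'
  #27 SA[27]=14  'ebeadefdbfdedcggeeceebbcbc'
  #28 SA[28]=31  'eceebbcbc'
  #29 SA[29]=25  'edcggeeceebbcbc'
  #30 SA[30]=33  'eebbcbc'
  #31 SA[31]=30  'eeceebbcbc'
  #32 SA[32]=19  'efdbfdedcggeeceebbcbc'
  #33 SA[33]=1  'fbgdcacbdagcbebeadefdbfdedcggeeceebbcbc'
  #34 SA[34]=20  'fdbfdedcggeeceebbcbc'
  #35 SA[35]=23  'fdedcggeeceebbcbc'
  #36 SA[36]=11  'gcbebeadefdbfdedcggeeceebbcbc'
  #37 SA[37]=3  'gdcacbdagcbebeadefdbfdedcggeeceebbcbc'
  #38 SA[38]=29  'geeceebbcbc'
  #39 SA[39]=28  'ggeeceebbcbc'

[6, 17, 0, 10, 35, 38, 36, 8, 15, 13, 22, 2, 39, 5, 37, 7, 12, 32, 27, 9, 21, 4, 26, 24, 18, 16, 34, 14, 31, 25, 33, 30, 19, 1, 20, 23, 11, 3, 29, 28]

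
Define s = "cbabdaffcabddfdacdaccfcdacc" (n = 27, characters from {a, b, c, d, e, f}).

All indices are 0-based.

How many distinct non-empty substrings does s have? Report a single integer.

338

rank | idx | suffix
   0 |   2 | abdaffcabddfdacdaccfcdacc
   1 |   9 | abddfdacdaccfcdacc
   2 |  24 | acc
   3 |  18 | accfcdacc
   4 |  15 | acdaccfcdacc
   5 |   5 | affcabddfdacdaccfcdacc
   6 |   1 | babdaffcabddfdacdaccfcdacc
   7 |   3 | bdaffcabddfdacdaccfcdacc
   8 |  10 | bddfdacdaccfcdacc
   9 |  26 | c
  10 |   8 | cabddfdacdaccfcdacc
  11 |   0 | cbabdaffcabddfdacdaccfcdacc
  12 |  25 | cc
  13 |  19 | ccfcdacc
  14 |  22 | cdacc
  15 |  16 | cdaccfcdacc
  16 |  20 | cfcdacc
  17 |  23 | dacc
  18 |  17 | daccfcdacc
  19 |  14 | dacdaccfcdacc
  20 |   4 | daffcabddfdacdaccfcdacc
  21 |  11 | ddfdacdaccfcdacc
  22 |  12 | dfdacdaccfcdacc
  23 |   7 | fcabddfdacdaccfcdacc
  24 |  21 | fcdacc
  25 |  13 | fdacdaccfcdacc
  26 |   6 | ffcabddfdacdaccfcdacc

SA = [2, 9, 24, 18, 15, 5, 1, 3, 10, 26, 8, 0, 25, 19, 22, 16, 20, 23, 17, 14, 4, 11, 12, 7, 21, 13, 6]
[i] adj suffixes → lcp
  [1] 2/9 → 3 ('abd')
  [2] 9/24 → 1 ('a')
  [3] 24/18 → 3 ('acc')
  [4] 18/15 → 2 ('ac')
  [5] 15/5 → 1 ('a')
  [6] 5/1 → 0 ('')
  [7] 1/3 → 1 ('b')
  [8] 3/10 → 2 ('bd')
  [9] 10/26 → 0 ('')
  [10] 26/8 → 1 ('c')
  [11] 8/0 → 1 ('c')
  [12] 0/25 → 1 ('c')
  [13] 25/19 → 2 ('cc')
  [14] 19/22 → 1 ('c')
  [15] 22/16 → 5 ('cdacc')
  [16] 16/20 → 1 ('c')
  [17] 20/23 → 0 ('')
  [18] 23/17 → 4 ('dacc')
  [19] 17/14 → 3 ('dac')
  [20] 14/4 → 2 ('da')
  [21] 4/11 → 1 ('d')
  [22] 11/12 → 1 ('d')
  [23] 12/7 → 0 ('')
  [24] 7/21 → 2 ('fc')
  [25] 21/13 → 1 ('f')
  [26] 13/6 → 1 ('f')

n(n+1)/2 = 27·28/2 = 378
Σ LCP = 0 + 3 + 1 + 3 + 2 + 1 + 0 + 1 + 2 + 0 + 1 + 1 + 1 + 2 + 1 + 5 + 1 + 0 + 4 + 3 + 2 + 1 + 1 + 0 + 2 + 1 + 1 = 40
distinct = 378 − 40 = 338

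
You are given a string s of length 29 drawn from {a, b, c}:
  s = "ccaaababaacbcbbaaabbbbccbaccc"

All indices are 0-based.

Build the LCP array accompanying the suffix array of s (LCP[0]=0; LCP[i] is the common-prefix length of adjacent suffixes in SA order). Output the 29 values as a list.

rank | idx | suffix
   0 |   2 | aaababaacbcbbaaabbbbccbaccc
   1 |  15 | aaabbbbccbaccc
   2 |   3 | aababaacbcbbaaabbbbccbaccc
   3 |  16 | aabbbbccbaccc
   4 |   8 | aacbcbbaaabbbbccbaccc
   5 |   6 | abaacbcbbaaabbbbccbaccc
   6 |   4 | ababaacbcbbaaabbbbccbaccc
   7 |  17 | abbbbccbaccc
   8 |   9 | acbcbbaaabbbbccbaccc
   9 |  25 | accc
  10 |  14 | baaabbbbccbaccc
  11 |   7 | baacbcbbaaabbbbccbaccc
  12 |   5 | babaacbcbbaaabbbbccbaccc
  13 |  24 | baccc
  14 |  13 | bbaaabbbbccbaccc
  15 |  18 | bbbbccbaccc
  16 |  19 | bbbccbaccc
  17 |  20 | bbccbaccc
  18 |  11 | bcbbaaabbbbccbaccc
  19 |  21 | bccbaccc
  20 |  28 | c
  21 |   1 | caaababaacbcbbaaabbbbccbaccc
  22 |  23 | cbaccc
  23 |  12 | cbbaaabbbbccbaccc
  24 |  10 | cbcbbaaabbbbccbaccc
  25 |  27 | cc
  26 |   0 | ccaaababaacbcbbaaabbbbccbaccc
  27 |  22 | ccbaccc
  28 |  26 | ccc

SA = [2, 15, 3, 16, 8, 6, 4, 17, 9, 25, 14, 7, 5, 24, 13, 18, 19, 20, 11, 21, 28, 1, 23, 12, 10, 27, 0, 22, 26]
rank  pair      lcp
   1  s[2:],s[15:]  4  'aaab'
   2  s[15:],s[3:]  2  'aa'
   3  s[3:],s[16:]  3  'aab'
   4  s[16:],s[8:]  2  'aa'
   5  s[8:],s[6:]  1  'a'
   6  s[6:],s[4:]  3  'aba'
   7  s[4:],s[17:]  2  'ab'
   8  s[17:],s[9:]  1  'a'
   9  s[9:],s[25:]  2  'ac'
  10  s[25:],s[14:]  0  ''
  11  s[14:],s[7:]  3  'baa'
  12  s[7:],s[5:]  2  'ba'
  13  s[5:],s[24:]  2  'ba'
  14  s[24:],s[13:]  1  'b'
  15  s[13:],s[18:]  2  'bb'
  16  s[18:],s[19:]  3  'bbb'
  17  s[19:],s[20:]  2  'bb'
  18  s[20:],s[11:]  1  'b'
  19  s[11:],s[21:]  2  'bc'
  20  s[21:],s[28:]  0  ''
  21  s[28:],s[1:]  1  'c'
  22  s[1:],s[23:]  1  'c'
  23  s[23:],s[12:]  2  'cb'
  24  s[12:],s[10:]  2  'cb'
  25  s[10:],s[27:]  1  'c'
  26  s[27:],s[0:]  2  'cc'
  27  s[0:],s[22:]  2  'cc'
  28  s[22:],s[26:]  2  'cc'

[0, 4, 2, 3, 2, 1, 3, 2, 1, 2, 0, 3, 2, 2, 1, 2, 3, 2, 1, 2, 0, 1, 1, 2, 2, 1, 2, 2, 2]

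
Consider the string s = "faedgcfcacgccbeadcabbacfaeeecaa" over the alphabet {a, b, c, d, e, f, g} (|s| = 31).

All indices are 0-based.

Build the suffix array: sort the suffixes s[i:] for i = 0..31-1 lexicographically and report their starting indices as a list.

rank→(start, suffix):
  0 → (30, 'a')
  1 → (29, 'aa')
  2 → (18, 'abbacfaeeecaa')
  3 → (21, 'acfaeeecaa')
  4 → (8, 'acgccbeadcabbacfaeeecaa')
  5 → (15, 'adcabbacfaeeecaa')
  6 → (1, 'aedgcfcacgccbeadcabbacfaeeecaa')
  7 → (24, 'aeeecaa')
  8 → (20, 'bacfaeeecaa')
  9 → (19, 'bbacfaeeecaa')
  10 → (13, 'beadcabbacfaeeecaa')
  11 → (28, 'caa')
  12 → (17, 'cabbacfaeeecaa')
  13 → (7, 'cacgccbeadcabbacfaeeecaa')
  14 → (12, 'cbeadcabbacfaeeecaa')
  15 → (11, 'ccbeadcabbacfaeeecaa')
  16 → (22, 'cfaeeecaa')
  17 → (5, 'cfcacgccbeadcabbacfaeeecaa')
  18 → (9, 'cgccbeadcabbacfaeeecaa')
  19 → (16, 'dcabbacfaeeecaa')
  20 → (3, 'dgcfcacgccbeadcabbacfaeeecaa')
  21 → (14, 'eadcabbacfaeeecaa')
  22 → (27, 'ecaa')
  23 → (2, 'edgcfcacgccbeadcabbacfaeeecaa')
  24 → (26, 'eecaa')
  25 → (25, 'eeecaa')
  26 → (0, 'faedgcfcacgccbeadcabbacfaeeecaa')
  27 → (23, 'faeeecaa')
  28 → (6, 'fcacgccbeadcabbacfaeeecaa')
  29 → (10, 'gccbeadcabbacfaeeecaa')
  30 → (4, 'gcfcacgccbeadcabbacfaeeecaa')

[30, 29, 18, 21, 8, 15, 1, 24, 20, 19, 13, 28, 17, 7, 12, 11, 22, 5, 9, 16, 3, 14, 27, 2, 26, 25, 0, 23, 6, 10, 4]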